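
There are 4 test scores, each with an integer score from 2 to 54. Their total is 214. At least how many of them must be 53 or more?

Suppose at most 4 − j of them reach 53; then j values are ≤ 52 and the rest ≤ 54.
The total is then ≤ 52·j + 54·(4 − j) = 216 − 2j. For this to be ≥ 214 we need j ≤ 1, so at least 4 − 1 = 3 must reach 53.
Exactly 3 works: 3 values at 54 and 1 at 52 total 214.

3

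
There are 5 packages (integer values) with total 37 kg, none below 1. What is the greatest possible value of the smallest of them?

7

If every one of the 5 were at least 8, the total would be at least 5 × 8 = 40 > 37.
Equality holds with 3 values of 7 and 2 values of 8.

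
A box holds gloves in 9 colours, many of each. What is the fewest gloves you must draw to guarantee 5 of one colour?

You could draw 4 of every colour without reaching 5 of any — 36 in all.
One more forces 5 of some colour, so 36 + 1 = 37.

37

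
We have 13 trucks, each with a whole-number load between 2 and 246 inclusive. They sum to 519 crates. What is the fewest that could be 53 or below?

Each value above 53 is at least 54, contributing at least 54 − 2 = 52 above the floor 2.
The sum exceeds the floor total 26 by 493, so at most ⌊493/52⌋ = 9 exceed 53, and at least 4 are ≤ 53.
Exactly 4 works: 4 values at 2 and 9 at 54 total 494; raise one of the low values by 25 (still ≤ 53) to hit 519.

4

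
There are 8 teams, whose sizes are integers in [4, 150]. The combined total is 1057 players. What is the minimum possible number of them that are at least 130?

2

Each value short of 130 is at most 129, costing at least 150 − 129 = 21 against the maximum total of 1200.
We can afford to lose at most 1200 − 1057 = 143, so at most ⌊143/21⌋ = 6 fall short, and at least 2 are ≥ 130.
Exactly 2 works: 2 values at 150 and 6 at 129 total 1074; lower one of the high values by 17 (still ≥ 130) to hit 1057.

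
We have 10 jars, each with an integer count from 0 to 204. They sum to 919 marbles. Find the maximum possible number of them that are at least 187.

4

Suppose k of them are at least 187. Those contribute at least 187 each and the other 10 − k at least 0 each.
So the total is at least 187k + 0(10 − k) = 0 + 187k. This must be ≤ 919, giving k ≤ 4.
k = 4 is achieved by 4 values at 187 and 6 at 0, total 748; add 171 to one value (staying below 187) to reach 919.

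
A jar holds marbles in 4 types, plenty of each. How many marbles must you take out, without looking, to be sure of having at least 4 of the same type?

You could draw 3 of every type without reaching 4 of any — 12 in all.
One more forces 4 of some type, so 12 + 1 = 13.

13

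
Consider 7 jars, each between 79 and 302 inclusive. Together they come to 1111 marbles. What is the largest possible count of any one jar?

To make one jar as large as possible, make the other 6 as small as possible.
The other 6 contribute at least 6 × 79 = 474, leaving at most 1111 − 474 = 637.
But each jar is capped at 302, so the maximum is 302.
Achievable: one at 302 and the other 6 totalling 809, which fits since 6 × 79 ≤ 809 ≤ 6 × 302.

302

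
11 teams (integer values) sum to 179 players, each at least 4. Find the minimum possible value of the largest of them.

17

Some value must be at least ⌈179/11⌉ = 17, since 11 × 16 = 176 < 179.
Equality holds with 3 values of 17 and 8 values of 16.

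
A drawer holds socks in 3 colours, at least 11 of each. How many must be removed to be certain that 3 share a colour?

In the worst case you draw 2 of each of the 3 colours: 3 × 2 = 6.
One more forces 3 of some colour, so 6 + 1 = 7.

7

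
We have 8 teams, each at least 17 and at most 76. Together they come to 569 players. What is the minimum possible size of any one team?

To make one team as small as possible, make the other 7 as large as possible.
The other 7 contribute at most 7 × 76 = 532, leaving at least 569 − 532 = 37.
Since 37 ≥ 17, this is achievable: one at 37 and 7 at 76.

37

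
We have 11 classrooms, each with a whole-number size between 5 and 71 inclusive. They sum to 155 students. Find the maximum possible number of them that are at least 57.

1

Suppose k of them are at least 57. Those contribute at least 57 each and the other 11 − k at least 5 each.
So the total is at least 57k + 5(11 − k) = 55 + 52k. This must be ≤ 155, giving k ≤ 1.
k = 1 is achieved by 1 value at 57 and 10 at 5, total 107; add 48 to one value (staying below 57) to reach 155.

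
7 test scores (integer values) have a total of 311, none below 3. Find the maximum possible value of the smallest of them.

44

If every one of the 7 were at least 45, the total would be at least 7 × 45 = 315 > 311.
Equality holds with 4 values of 44 and 3 values of 45.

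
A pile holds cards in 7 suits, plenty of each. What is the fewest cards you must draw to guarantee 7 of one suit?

43

You could draw 6 of every suit without reaching 7 of any — 42 in all.
One more forces 7 of some suit, so 42 + 1 = 43.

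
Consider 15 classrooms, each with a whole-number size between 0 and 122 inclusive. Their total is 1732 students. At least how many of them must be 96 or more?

12

Each value short of 96 is at most 95, costing at least 122 − 95 = 27 against the maximum total of 1830.
We can afford to lose at most 1830 − 1732 = 98, so at most ⌊98/27⌋ = 3 fall short, and at least 12 are ≥ 96.
Exactly 12 works: 12 values at 122 and 3 at 95 total 1749; lower one of the high values by 17 (still ≥ 96) to hit 1732.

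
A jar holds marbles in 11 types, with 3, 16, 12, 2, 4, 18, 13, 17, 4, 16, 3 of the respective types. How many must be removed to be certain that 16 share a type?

In the worst case you take as many as possible of each type without reaching 16: 3 + 15 + 12 + 2 + 4 + 15 + 13 + 15 + 4 + 15 + 3 = 101.
The next one must give 16 of some type, so 101 + 1 = 102.

102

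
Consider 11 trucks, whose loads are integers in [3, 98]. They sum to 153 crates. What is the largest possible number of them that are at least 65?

If k of the values are ≥ 65, the total is ≥ 65k + 3(11 − k).
Setting 65k + 3(11 − k) ≤ 153 gives 62k ≤ 120, so k ≤ 1.
k = 1 is achieved by 1 value at 65 and 10 at 3, total 95; add 58 to one value (staying below 65) to reach 153.

1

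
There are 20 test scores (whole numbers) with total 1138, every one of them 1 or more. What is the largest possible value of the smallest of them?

56

The 20 values sum to 1138, so their minimum is at most ⌊1138/20⌋ = 56.
Taking 2 copies of 56 and 18 copies of 57 gives exactly 1138, so 56 is attained.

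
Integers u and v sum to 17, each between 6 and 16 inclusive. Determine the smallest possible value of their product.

66

uv = u(17 − u) is concave in u, so over [6, 11] it is minimized at an endpoint.
At the endpoint u = 6, v = 17 − 6 = 11, so uv = 6 × 11 = 66.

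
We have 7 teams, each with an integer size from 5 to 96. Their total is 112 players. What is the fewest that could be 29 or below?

If only k of them are at most 29, the other 7 − k are at least 30, so the total is at least (7 − k)·30 + k·5.
This is ≤ 112, so (7 − k)·30 + 5k ≤ 112, which gives k ≥ 4.
Exactly 4 works: 4 values at 5 and 3 at 30 total 110; raise one of the low values by 2 (still ≤ 29) to hit 112.

4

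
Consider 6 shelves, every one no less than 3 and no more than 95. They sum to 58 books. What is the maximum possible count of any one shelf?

43

Maximizing one value means minimizing the remaining 5.
The other 5 contribute at least 5 × 3 = 15, leaving at most 58 − 15 = 43.
Since 43 ≤ 95, this is achievable: one at 43 and 5 at 3.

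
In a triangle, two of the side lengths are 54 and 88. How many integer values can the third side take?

The triangle inequality gives |54 − 88| < c < 54 + 88, i.e. 34 < c < 142.
So c can be any integer from 35 to 141: 107 values.

107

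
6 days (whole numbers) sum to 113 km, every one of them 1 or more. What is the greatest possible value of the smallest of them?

18

If every one of the 6 were at least 19, the total would be at least 6 × 19 = 114 > 113.
Achievable: 1 of them at 18 and 5 at 19 total 113.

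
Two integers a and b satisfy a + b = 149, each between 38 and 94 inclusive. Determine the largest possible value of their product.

5550

ab = a(149 − a) is maximized when a is as near 149/2 as the bounds allow.
Taking a = 74 and b = 75 (both in [38, 94]) gives ab = 5550.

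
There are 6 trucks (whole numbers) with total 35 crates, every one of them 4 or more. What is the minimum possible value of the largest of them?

The average is 35/6 > 5, so not all 6 can be 5 or less; the largest is ≥ 6.
Achievable: 5 of them at 6 and 1 at 5 total 35.

6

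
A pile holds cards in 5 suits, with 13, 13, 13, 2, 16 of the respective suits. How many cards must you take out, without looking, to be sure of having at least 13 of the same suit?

In the worst case you take as many as possible of each suit without reaching 13: 12 + 12 + 12 + 2 + 12 = 50.
The next one must give 13 of some suit, so 50 + 1 = 51.

51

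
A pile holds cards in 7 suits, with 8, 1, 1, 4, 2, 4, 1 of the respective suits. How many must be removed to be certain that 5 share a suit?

18

In the worst case you take as many as possible of each suit without reaching 5: 4 + 1 + 1 + 4 + 2 + 4 + 1 = 17.
The next one must give 5 of some suit, so 17 + 1 = 18.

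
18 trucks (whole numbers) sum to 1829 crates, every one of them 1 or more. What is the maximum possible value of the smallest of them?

101

The average is 1829/18 < 102, so some value is ≤ 101.
Equality holds with 7 values of 101 and 11 values of 102.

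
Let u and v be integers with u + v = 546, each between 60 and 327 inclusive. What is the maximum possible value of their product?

For a fixed sum, the product uv is largest when u and v are as close as possible.
Taking u = 273 and v = 273 (both in [60, 327]) gives uv = 74529.

74529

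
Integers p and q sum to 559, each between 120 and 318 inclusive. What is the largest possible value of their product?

pq = p(559 − p) is maximized when p is as near 559/2 as the bounds allow.
Taking p = 279 and q = 280 (both in [120, 318]) gives pq = 78120.

78120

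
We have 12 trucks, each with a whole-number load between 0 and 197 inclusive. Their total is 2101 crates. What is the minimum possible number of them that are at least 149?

Suppose at most 12 − j of them reach 149; then j values are ≤ 148 and the rest ≤ 197.
The total is then ≤ 148·j + 197·(12 − j) = 2364 − 49j. For this to be ≥ 2101 we need j ≤ 5, so at least 12 − 5 = 7 must reach 149.
Exactly 7 works: 7 values at 197 and 5 at 148 total 2119; lower one of the high values by 18 (still ≥ 149) to hit 2101.

7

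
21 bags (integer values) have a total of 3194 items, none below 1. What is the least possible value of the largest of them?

153

The average is 3194/21 > 152, so not all 21 can be 152 or less; the largest is ≥ 153.
Achievable: 2 of them at 153 and 19 at 152 total 3194.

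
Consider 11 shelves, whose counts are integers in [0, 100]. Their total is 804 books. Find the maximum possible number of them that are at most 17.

3

Each value at 17 or below falls at least 100 − 17 = 83 short of the ceiling 100.
The ceiling total is 11 × 100 = 1100, and we need 804, so at most ⌊(1100 − 804)/83⌋ = 3 can be that low.
k = 3 is achieved by 3 values at 17 and 8 at 100, total 851; lower one of the 100's by 47 (still > 17) to reach 804.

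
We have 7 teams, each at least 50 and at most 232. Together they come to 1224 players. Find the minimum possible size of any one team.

50

Minimizing one value means maximizing the remaining 6.
The other 6 can take up 6 × 232 = 1392 ≥ 1224 − 50, so one team can sit at its floor of 50.
Achievable: one at 50 and the other 6 totalling 1174, which fits since 6 × 50 ≤ 1174 ≤ 6 × 232.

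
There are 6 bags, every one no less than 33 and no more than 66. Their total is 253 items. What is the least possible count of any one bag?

Minimizing one value means maximizing the remaining 5.
The other 5 can take up 5 × 66 = 330 ≥ 253 − 33, so one bag can sit at its floor of 33.
Achievable: one at 33 and the other 5 totalling 220, which fits since 5 × 33 ≤ 220 ≤ 5 × 66.

33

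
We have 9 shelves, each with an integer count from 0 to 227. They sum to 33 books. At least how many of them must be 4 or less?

3

Each value above 4 is at least 5, contributing at least 5 − 0 = 5 above the floor 0.
The sum exceeds the floor total 0 by 33, so at most ⌊33/5⌋ = 6 exceed 4, and at least 3 are ≤ 4.
Exactly 3 works: 3 values at 0 and 6 at 5 total 30; raise one of the low values by 3 (still ≤ 4) to hit 33.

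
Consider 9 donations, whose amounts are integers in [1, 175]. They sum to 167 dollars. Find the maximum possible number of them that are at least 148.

1

With k values at 148 or above and the rest at least 1, the sum is at least 9 + 147k.
Since the sum is 167, we need 147k ≤ 158, i.e. k ≤ 1.
k = 1 is achieved by 1 value at 148 and 8 at 1, total 156; add 11 to one value (staying below 148) to reach 167.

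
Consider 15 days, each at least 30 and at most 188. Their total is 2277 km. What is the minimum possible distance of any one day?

30

Minimizing one value means maximizing the remaining 14.
The other 14 can take up 14 × 188 = 2632 ≥ 2277 − 30, so one day can sit at its floor of 30.
Achievable: one at 30 and the other 14 totalling 2247, which fits since 14 × 30 ≤ 2247 ≤ 14 × 188.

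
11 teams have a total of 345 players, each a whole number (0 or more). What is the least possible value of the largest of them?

32

The 11 values sum to 345, so their maximum is at least ⌈345/11⌉ = 32.
Equality holds with 4 values of 32 and 7 values of 31.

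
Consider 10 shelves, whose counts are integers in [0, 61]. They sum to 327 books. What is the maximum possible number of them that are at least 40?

If k of the values are ≥ 40, the total is ≥ 40k + 0(10 − k).
Setting 40k + 0(10 − k) ≤ 327 gives 40k ≤ 327, so k ≤ 8.
k = 8 is achieved by 8 values at 40 and 2 at 0, total 320; add 7 to one value (staying below 40) to reach 327.

8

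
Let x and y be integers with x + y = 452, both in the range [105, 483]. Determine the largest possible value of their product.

For a fixed sum, the product xy is largest when x and y are as close as possible.
Taking x = 226 and y = 226 (both in [105, 483]) gives xy = 51076.

51076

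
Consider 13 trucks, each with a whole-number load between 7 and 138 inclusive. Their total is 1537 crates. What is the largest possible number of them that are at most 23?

2

Each value at 23 or below falls at least 138 − 23 = 115 short of the ceiling 138.
The ceiling total is 13 × 138 = 1794, and we need 1537, so at most ⌊(1794 − 1537)/115⌋ = 2 can be that low.
k = 2 is achieved by 2 values at 23 and 11 at 138, total 1564; lower one of the 138's by 27 (still > 23) to reach 1537.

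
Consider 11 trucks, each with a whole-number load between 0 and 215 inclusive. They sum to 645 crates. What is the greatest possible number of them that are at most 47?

10

Each value at 47 or below falls at least 215 − 47 = 168 short of the ceiling 215.
The ceiling total is 11 × 215 = 2365, and we need 645, so at most ⌊(2365 − 645)/168⌋ = 10 can be that low.
k = 10 is achieved by 10 values at 47 and 1 at 215, total 685; lower one of the 215's by 40 (still > 47) to reach 645.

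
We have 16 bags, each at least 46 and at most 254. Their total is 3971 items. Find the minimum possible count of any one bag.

Minimizing one value means maximizing the remaining 15.
The other 15 contribute at most 15 × 254 = 3810, leaving at least 3971 − 3810 = 161.
Since 161 ≥ 46, this is achievable: one at 161 and 15 at 254.

161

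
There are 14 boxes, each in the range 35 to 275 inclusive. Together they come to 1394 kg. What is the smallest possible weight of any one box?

Minimizing one value means maximizing the remaining 13.
The other 13 can take up 13 × 275 = 3575 ≥ 1394 − 35, so one box can sit at its floor of 35.
Achievable: one at 35 and the other 13 totalling 1359, which fits since 13 × 35 ≤ 1359 ≤ 13 × 275.

35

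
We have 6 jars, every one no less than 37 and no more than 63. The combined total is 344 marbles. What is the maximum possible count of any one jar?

63

Maximizing one value means minimizing the remaining 5.
The other 5 contribute at least 5 × 37 = 185, leaving at most 344 − 185 = 159.
But each jar is capped at 63, so the maximum is 63.
Achievable: one at 63 and the other 5 totalling 281, which fits since 5 × 37 ≤ 281 ≤ 5 × 63.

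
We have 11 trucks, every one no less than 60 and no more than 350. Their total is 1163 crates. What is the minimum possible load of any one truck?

60

To make one truck as small as possible, make the other 10 as large as possible.
The other 10 can take up 10 × 350 = 3500 ≥ 1163 − 60, so one truck can sit at its floor of 60.
Achievable: one at 60 and the other 10 totalling 1103, which fits since 10 × 60 ≤ 1103 ≤ 10 × 350.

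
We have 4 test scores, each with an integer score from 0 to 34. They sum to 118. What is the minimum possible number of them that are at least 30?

Each value short of 30 is at most 29, costing at least 34 − 29 = 5 against the maximum total of 136.
We can afford to lose at most 136 − 118 = 18, so at most ⌊18/5⌋ = 3 fall short, and at least 1 are ≥ 30.
Exactly 1 works: 1 value at 34 and 3 at 29 total 121; lower one of the high values by 3 (still ≥ 30) to hit 118.

1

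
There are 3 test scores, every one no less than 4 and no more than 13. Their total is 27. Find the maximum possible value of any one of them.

13

Maximizing one value means minimizing the remaining 2.
The other 2 contribute at least 2 × 4 = 8, leaving at most 27 − 8 = 19.
But each score is capped at 13, so the maximum is 13.
Achievable: one at 13 and the other 2 totalling 14, which fits since 2 × 4 ≤ 14 ≤ 2 × 13.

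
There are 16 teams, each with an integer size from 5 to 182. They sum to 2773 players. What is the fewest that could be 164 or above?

Suppose at most 16 − j of them reach 164; then j values are ≤ 163 and the rest ≤ 182.
The total is then ≤ 163·j + 182·(16 − j) = 2912 − 19j. For this to be ≥ 2773 we need j ≤ 7, so at least 16 − 7 = 9 must reach 164.
Exactly 9 works: 9 values at 182 and 7 at 163 total 2779; lower one of the high values by 6 (still ≥ 164) to hit 2773.

9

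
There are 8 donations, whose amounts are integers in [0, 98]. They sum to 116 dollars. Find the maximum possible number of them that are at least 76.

1

With k values at 76 or above and the rest at least 0, the sum is at least 0 + 76k.
Since the sum is 116, we need 76k ≤ 116, i.e. k ≤ 1.
k = 1 is achieved by 1 value at 76 and 7 at 0, total 76; add 40 to one value (staying below 76) to reach 116.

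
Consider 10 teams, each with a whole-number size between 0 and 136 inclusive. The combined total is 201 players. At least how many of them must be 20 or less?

1

Each value above 20 is at least 21, contributing at least 21 − 0 = 21 above the floor 0.
The sum exceeds the floor total 0 by 201, so at most ⌊201/21⌋ = 9 exceed 20, and at least 1 are ≤ 20.
Exactly 1 works: 1 value at 0 and 9 at 21 total 189; raise one of the low values by 12 (still ≤ 20) to hit 201.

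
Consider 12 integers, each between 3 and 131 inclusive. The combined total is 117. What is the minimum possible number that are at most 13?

If only k of them are at most 13, the other 12 − k are at least 14, so the total is at least (12 − k)·14 + k·3.
This is ≤ 117, so (12 − k)·14 + 3k ≤ 117, which gives k ≥ 5.
Exactly 5 works: 5 values at 3 and 7 at 14 total 113; raise one of the low values by 4 (still ≤ 13) to hit 117.

5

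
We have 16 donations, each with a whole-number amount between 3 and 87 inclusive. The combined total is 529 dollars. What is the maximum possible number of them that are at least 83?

Suppose k of them are at least 83. Those contribute at least 83 each and the other 16 − k at least 3 each.
So the total is at least 83k + 3(16 − k) = 48 + 80k. This must be ≤ 529, giving k ≤ 6.
k = 6 is achieved by 6 values at 83 and 10 at 3, total 528; add 1 to one value (staying below 83) to reach 529.

6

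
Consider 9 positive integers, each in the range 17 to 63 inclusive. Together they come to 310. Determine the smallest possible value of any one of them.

Minimizing one value means maximizing the remaining 8.
The other 8 can take up 8 × 63 = 504 ≥ 310 − 17, so one integer can sit at its floor of 17.
Achievable: one at 17 and the other 8 totalling 293, which fits since 8 × 17 ≤ 293 ≤ 8 × 63.

17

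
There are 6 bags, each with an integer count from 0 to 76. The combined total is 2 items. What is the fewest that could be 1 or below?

Each value above 1 is at least 2, contributing at least 2 − 0 = 2 above the floor 0.
The sum exceeds the floor total 0 by 2, so at most ⌊2/2⌋ = 1 exceed 1, and at least 5 are ≤ 1.
Exactly 5 works: 5 values at 0 and 1 at 2 total 2.

5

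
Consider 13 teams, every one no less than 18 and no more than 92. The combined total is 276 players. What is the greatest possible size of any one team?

60

Maximizing one value means minimizing the remaining 12.
The other 12 contribute at least 12 × 18 = 216, leaving at most 276 − 216 = 60.
Since 60 ≤ 92, this is achievable: one at 60 and 12 at 18.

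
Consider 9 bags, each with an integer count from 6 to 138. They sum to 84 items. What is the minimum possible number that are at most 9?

Let j be the number exceeding 9. Then the total is ≥ 10·j + 6·(9 − j) = 54 + 4j.
So 4j ≤ 30 and j ≤ 7; hence at least 9 − 7 = 2 are ≤ 9.
Exactly 2 works: 2 values at 6 and 7 at 10 total 82; raise one of the low values by 2 (still ≤ 9) to hit 84.

2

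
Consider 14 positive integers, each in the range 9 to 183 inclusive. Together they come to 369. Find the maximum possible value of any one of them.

To make one integer as large as possible, make the other 13 as small as possible.
The other 13 contribute at least 13 × 9 = 117, leaving at most 369 − 117 = 252.
But each integer is capped at 183, so the maximum is 183.
Achievable: one at 183 and the other 13 totalling 186, which fits since 13 × 9 ≤ 186 ≤ 13 × 183.

183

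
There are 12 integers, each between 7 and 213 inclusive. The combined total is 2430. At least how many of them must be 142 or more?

11

Each value short of 142 is at most 141, costing at least 213 − 141 = 72 against the maximum total of 2556.
We can afford to lose at most 2556 − 2430 = 126, so at most ⌊126/72⌋ = 1 fall short, and at least 11 are ≥ 142.
Exactly 11 works: 11 values at 213 and 1 at 141 total 2484; lower one of the high values by 54 (still ≥ 142) to hit 2430.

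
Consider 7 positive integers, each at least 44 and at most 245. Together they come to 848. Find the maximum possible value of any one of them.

245

Maximizing one value means minimizing the remaining 6.
The other 6 contribute at least 6 × 44 = 264, leaving at most 848 − 264 = 584.
But each integer is capped at 245, so the maximum is 245.
Achievable: one at 245 and the other 6 totalling 603, which fits since 6 × 44 ≤ 603 ≤ 6 × 245.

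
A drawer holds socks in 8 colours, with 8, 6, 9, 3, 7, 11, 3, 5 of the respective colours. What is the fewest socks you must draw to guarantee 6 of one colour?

37

In the worst case you take as many as possible of each colour without reaching 6: 5 + 5 + 5 + 3 + 5 + 5 + 3 + 5 = 36.
The next one must give 6 of some colour, so 36 + 1 = 37.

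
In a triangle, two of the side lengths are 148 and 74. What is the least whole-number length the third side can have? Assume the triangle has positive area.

75

The third side must exceed |148 − 74| = 74.
The smallest integer above 74 is 75.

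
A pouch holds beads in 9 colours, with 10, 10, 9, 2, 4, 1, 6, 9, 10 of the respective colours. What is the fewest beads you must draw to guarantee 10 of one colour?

59

In the worst case you take as many as possible of each colour without reaching 10: 9 + 9 + 9 + 2 + 4 + 1 + 6 + 9 + 9 = 58.
The next one must give 10 of some colour, so 58 + 1 = 59.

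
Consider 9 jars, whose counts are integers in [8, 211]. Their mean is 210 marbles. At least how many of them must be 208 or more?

The total is 9 × 210 = 1890.
Suppose at most 9 − j of them reach 208; then j values are ≤ 207 and the rest ≤ 211.
The total is then ≤ 207·j + 211·(9 − j) = 1899 − 4j. For this to be ≥ 1890 we need j ≤ 2, so at least 9 − 2 = 7 must reach 208.
Exactly 7 works: 7 values at 211 and 2 at 207 total 1891; lower one of the high values by 1 (still ≥ 208) to hit 1890.

7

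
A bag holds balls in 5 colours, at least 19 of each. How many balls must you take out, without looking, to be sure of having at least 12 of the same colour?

56

You could draw 11 of every colour without reaching 12 of any — 55 in all.
One more forces 12 of some colour, so 55 + 1 = 56.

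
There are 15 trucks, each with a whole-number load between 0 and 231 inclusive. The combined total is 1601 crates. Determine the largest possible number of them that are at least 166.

If k of the values are ≥ 166, the total is ≥ 166k + 0(15 − k).
Setting 166k + 0(15 − k) ≤ 1601 gives 166k ≤ 1601, so k ≤ 9.
k = 9 is achieved by 9 values at 166 and 6 at 0, total 1494; add 107 to one value (staying below 166) to reach 1601.

9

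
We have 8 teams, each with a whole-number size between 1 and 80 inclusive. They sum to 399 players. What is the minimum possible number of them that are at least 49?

1

If only k of them are at least 49, the other 8 − k are at most 48, so the total is at most k·80 + (8 − k)·48.
This must reach 399, so k·80 + (8 − k)·48 ≥ 399, giving k ≥ 1.
Exactly 1 works: 1 value at 80 and 7 at 48 total 416; lower one of the high values by 17 (still ≥ 49) to hit 399.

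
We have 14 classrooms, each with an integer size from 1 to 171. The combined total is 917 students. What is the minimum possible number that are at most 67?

1

If only k of them are at most 67, the other 14 − k are at least 68, so the total is at least (14 − k)·68 + k·1.
This is ≤ 917, so (14 − k)·68 + 1k ≤ 917, which gives k ≥ 1.
Exactly 1 works: 1 value at 1 and 13 at 68 total 885; raise one of the low values by 32 (still ≤ 67) to hit 917.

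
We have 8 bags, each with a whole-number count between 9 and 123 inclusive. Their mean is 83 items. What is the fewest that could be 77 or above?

2

The total is 8 × 83 = 664.
If only k of them are at least 77, the other 8 − k are at most 76, so the total is at most k·123 + (8 − k)·76.
This must reach 664, so k·123 + (8 − k)·76 ≥ 664, giving k ≥ 2.
Exactly 2 works: 2 values at 123 and 6 at 76 total 702; lower one of the high values by 38 (still ≥ 77) to hit 664.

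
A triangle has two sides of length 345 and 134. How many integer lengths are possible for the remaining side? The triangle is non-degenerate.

The triangle inequality gives |345 − 134| < c < 345 + 134, i.e. 211 < c < 479.
So c can be any integer from 212 to 478: 267 values.

267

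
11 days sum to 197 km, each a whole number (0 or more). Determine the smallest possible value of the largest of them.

If every one of the 11 were at most 17, the total would be at most 11 × 17 = 187 < 197.
Taking 1 copy of 17 and 10 copies of 18 gives exactly 197, so 18 is attained.

18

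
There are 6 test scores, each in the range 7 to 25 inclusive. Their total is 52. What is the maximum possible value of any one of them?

17

To make one score as large as possible, make the other 5 as small as possible.
The other 5 contribute at least 5 × 7 = 35, leaving at most 52 − 35 = 17.
Since 17 ≤ 25, this is achievable: one at 17 and 5 at 7.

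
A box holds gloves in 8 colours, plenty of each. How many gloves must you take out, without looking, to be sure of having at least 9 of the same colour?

65

You could draw 8 of every colour without reaching 9 of any — 64 in all.
One more forces 9 of some colour, so 64 + 1 = 65.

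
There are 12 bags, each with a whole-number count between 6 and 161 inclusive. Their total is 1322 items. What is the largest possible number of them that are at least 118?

11

Suppose k of them are at least 118. Those contribute at least 118 each and the other 12 − k at least 6 each.
So the total is at least 118k + 6(12 − k) = 72 + 112k. This must be ≤ 1322, giving k ≤ 11.
k = 11 is achieved by 11 values at 118 and 1 at 6, total 1304; add 18 to one value (staying below 118) to reach 1322.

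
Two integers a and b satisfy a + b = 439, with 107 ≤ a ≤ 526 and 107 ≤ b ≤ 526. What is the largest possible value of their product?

48180

For a fixed sum, the product ab is largest when a and b are as close as possible.
Taking a = 219 and b = 220 (both in [107, 526]) gives ab = 48180.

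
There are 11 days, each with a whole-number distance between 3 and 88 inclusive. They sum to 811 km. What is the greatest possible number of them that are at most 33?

2

Suppose k of them are at most 33. Those contribute at most 33 each and the rest at most 88 each.
So the total is at most 33k + 88(11 − k) = 968 − 55k. This must still be ≥ 811, so k ≤ 2.
k = 2 is achieved by 2 values at 33 and 9 at 88, total 858; lower one of the 88's by 47 (still > 33) to reach 811.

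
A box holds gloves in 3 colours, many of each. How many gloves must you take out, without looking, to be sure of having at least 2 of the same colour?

4

You could draw 1 of every colour without reaching 2 of any — 3 in all.
One more forces 2 of some colour, so 3 + 1 = 4.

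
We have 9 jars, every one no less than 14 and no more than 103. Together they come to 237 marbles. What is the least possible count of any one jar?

To make one jar as small as possible, make the other 8 as large as possible.
The other 8 can take up 8 × 103 = 824 ≥ 237 − 14, so one jar can sit at its floor of 14.
Achievable: one at 14 and the other 8 totalling 223, which fits since 8 × 14 ≤ 223 ≤ 8 × 103.

14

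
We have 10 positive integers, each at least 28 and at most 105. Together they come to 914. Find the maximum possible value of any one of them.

105

Maximizing one value means minimizing the remaining 9.
The other 9 contribute at least 9 × 28 = 252, leaving at most 914 − 252 = 662.
But each integer is capped at 105, so the maximum is 105.
Achievable: one at 105 and the other 9 totalling 809, which fits since 9 × 28 ≤ 809 ≤ 9 × 105.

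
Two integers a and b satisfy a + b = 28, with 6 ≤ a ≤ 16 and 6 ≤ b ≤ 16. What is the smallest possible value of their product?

For a fixed sum, ab is smallest when a and b are as far apart as possible.
At the endpoint a = 12, b = 28 − 12 = 16, so ab = 12 × 16 = 192.

192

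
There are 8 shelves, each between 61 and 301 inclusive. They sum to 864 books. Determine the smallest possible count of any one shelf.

Minimizing one value means maximizing the remaining 7.
The other 7 can take up 7 × 301 = 2107 ≥ 864 − 61, so one shelf can sit at its floor of 61.
Achievable: one at 61 and the other 7 totalling 803, which fits since 7 × 61 ≤ 803 ≤ 7 × 301.

61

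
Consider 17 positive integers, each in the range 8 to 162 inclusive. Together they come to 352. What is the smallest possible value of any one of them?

8

To make one integer as small as possible, make the other 16 as large as possible.
The other 16 can take up 16 × 162 = 2592 ≥ 352 − 8, so one integer can sit at its floor of 8.
Achievable: one at 8 and the other 16 totalling 344, which fits since 16 × 8 ≤ 344 ≤ 16 × 162.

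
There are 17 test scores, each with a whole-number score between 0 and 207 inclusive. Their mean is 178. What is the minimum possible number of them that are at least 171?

4

The total is 17 × 178 = 3026.
Suppose at most 17 − j of them reach 171; then j values are ≤ 170 and the rest ≤ 207.
The total is then ≤ 170·j + 207·(17 − j) = 3519 − 37j. For this to be ≥ 3026 we need j ≤ 13, so at least 17 − 13 = 4 must reach 171.
Exactly 4 works: 4 values at 207 and 13 at 170 total 3038; lower one of the high values by 12 (still ≥ 171) to hit 3026.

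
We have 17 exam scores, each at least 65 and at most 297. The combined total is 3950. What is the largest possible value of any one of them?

297

Maximizing one value means minimizing the remaining 16.
The other 16 contribute at least 16 × 65 = 1040, leaving at most 3950 − 1040 = 2910.
But each score is capped at 297, so the maximum is 297.
Achievable: one at 297 and the other 16 totalling 3653, which fits since 16 × 65 ≤ 3653 ≤ 16 × 297.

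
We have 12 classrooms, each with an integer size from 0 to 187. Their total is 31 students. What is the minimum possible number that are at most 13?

10

Let j be the number exceeding 13. Then the total is ≥ 14·j + 0·(12 − j) = 0 + 14j.
So 14j ≤ 31 and j ≤ 2; hence at least 12 − 2 = 10 are ≤ 13.
Exactly 10 works: 10 values at 0 and 2 at 14 total 28; raise one of the low values by 3 (still ≤ 13) to hit 31.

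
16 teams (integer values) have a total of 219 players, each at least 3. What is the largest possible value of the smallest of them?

If every one of the 16 were at least 14, the total would be at least 16 × 14 = 224 > 219.
Taking 5 copies of 13 and 11 copies of 14 gives exactly 219, so 13 is attained.

13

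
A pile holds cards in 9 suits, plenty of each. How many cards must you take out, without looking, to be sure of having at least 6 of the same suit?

You could draw 5 of every suit without reaching 6 of any — 45 in all.
One more forces 6 of some suit, so 45 + 1 = 46.

46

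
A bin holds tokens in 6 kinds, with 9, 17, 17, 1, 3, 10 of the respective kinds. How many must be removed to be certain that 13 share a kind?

48

In the worst case you take as many as possible of each kind without reaching 13: 9 + 12 + 12 + 1 + 3 + 10 = 47.
The next one must give 13 of some kind, so 47 + 1 = 48.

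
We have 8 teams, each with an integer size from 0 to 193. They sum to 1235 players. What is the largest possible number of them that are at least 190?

Suppose k of them are at least 190. Those contribute at least 190 each and the other 8 − k at least 0 each.
So the total is at least 190k + 0(8 − k) = 0 + 190k. This must be ≤ 1235, giving k ≤ 6.
k = 6 is achieved by 6 values at 190 and 2 at 0, total 1140; add 95 to one value (staying below 190) to reach 1235.

6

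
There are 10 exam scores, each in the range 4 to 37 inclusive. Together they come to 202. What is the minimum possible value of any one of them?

To make one score as small as possible, make the other 9 as large as possible.
The other 9 can take up 9 × 37 = 333 ≥ 202 − 4, so one score can sit at its floor of 4.
Achievable: one at 4 and the other 9 totalling 198, which fits since 9 × 4 ≤ 198 ≤ 9 × 37.

4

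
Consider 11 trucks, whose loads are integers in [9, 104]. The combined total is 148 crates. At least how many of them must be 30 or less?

Let j be the number exceeding 30. Then the total is ≥ 31·j + 9·(11 − j) = 99 + 22j.
So 22j ≤ 49 and j ≤ 2; hence at least 11 − 2 = 9 are ≤ 30.
Exactly 9 works: 9 values at 9 and 2 at 31 total 143; raise one of the low values by 5 (still ≤ 30) to hit 148.

9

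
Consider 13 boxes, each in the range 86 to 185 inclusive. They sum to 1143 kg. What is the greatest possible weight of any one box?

To make one box as large as possible, make the other 12 as small as possible.
The other 12 contribute at least 12 × 86 = 1032, leaving at most 1143 − 1032 = 111.
Since 111 ≤ 185, this is achievable: one at 111 and 12 at 86.

111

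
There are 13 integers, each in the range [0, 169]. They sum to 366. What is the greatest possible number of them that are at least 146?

With k values at 146 or above and the rest at least 0, the sum is at least 0 + 146k.
Since the sum is 366, we need 146k ≤ 366, i.e. k ≤ 2.
k = 2 is achieved by 2 values at 146 and 11 at 0, total 292; add 74 to one value (staying below 146) to reach 366.

2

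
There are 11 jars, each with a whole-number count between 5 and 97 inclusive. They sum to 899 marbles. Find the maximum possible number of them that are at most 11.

1

Suppose k of them are at most 11. Those contribute at most 11 each and the rest at most 97 each.
So the total is at most 11k + 97(11 − k) = 1067 − 86k. This must still be ≥ 899, so k ≤ 1.
k = 1 is achieved by 1 value at 11 and 10 at 97, total 981; lower one of the 97's by 82 (still > 11) to reach 899.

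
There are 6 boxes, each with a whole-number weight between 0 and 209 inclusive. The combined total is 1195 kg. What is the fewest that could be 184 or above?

Suppose at most 6 − j of them reach 184; then j values are ≤ 183 and the rest ≤ 209.
The total is then ≤ 183·j + 209·(6 − j) = 1254 − 26j. For this to be ≥ 1195 we need j ≤ 2, so at least 6 − 2 = 4 must reach 184.
Exactly 4 works: 4 values at 209 and 2 at 183 total 1202; lower one of the high values by 7 (still ≥ 184) to hit 1195.

4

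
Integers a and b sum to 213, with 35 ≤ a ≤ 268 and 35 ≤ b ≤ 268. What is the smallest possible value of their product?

6230

For a fixed sum, ab is smallest when a and b are as far apart as possible.
At the endpoint a = 35, b = 213 − 35 = 178, so ab = 35 × 178 = 6230.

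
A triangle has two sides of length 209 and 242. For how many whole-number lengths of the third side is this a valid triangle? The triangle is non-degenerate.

417

The triangle inequality gives |209 − 242| < c < 209 + 242, i.e. 33 < c < 451.
So c can be any integer from 34 to 450: 417 values.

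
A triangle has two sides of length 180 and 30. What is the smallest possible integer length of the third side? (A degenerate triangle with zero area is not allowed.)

The third side must exceed |180 − 30| = 150.
The smallest integer above 150 is 151.

151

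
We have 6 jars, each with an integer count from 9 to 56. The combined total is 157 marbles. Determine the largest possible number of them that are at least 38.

3

With k values at 38 or above and the rest at least 9, the sum is at least 54 + 29k.
Since the sum is 157, we need 29k ≤ 103, i.e. k ≤ 3.
k = 3 is achieved by 3 values at 38 and 3 at 9, total 141; add 16 to one value (staying below 38) to reach 157.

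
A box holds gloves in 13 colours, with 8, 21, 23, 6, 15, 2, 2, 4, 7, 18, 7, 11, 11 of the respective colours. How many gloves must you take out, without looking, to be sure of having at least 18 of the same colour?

125

In the worst case you take as many as possible of each colour without reaching 18: 8 + 17 + 17 + 6 + 15 + 2 + 2 + 4 + 7 + 17 + 7 + 11 + 11 = 124.
The next one must give 18 of some colour, so 124 + 1 = 125.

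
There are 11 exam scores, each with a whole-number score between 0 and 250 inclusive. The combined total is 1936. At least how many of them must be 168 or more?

Suppose at most 11 − j of them reach 168; then j values are ≤ 167 and the rest ≤ 250.
The total is then ≤ 167·j + 250·(11 − j) = 2750 − 83j. For this to be ≥ 1936 we need j ≤ 9, so at least 11 − 9 = 2 must reach 168.
Exactly 2 works: 2 values at 250 and 9 at 167 total 2003; lower one of the high values by 67 (still ≥ 168) to hit 1936.

2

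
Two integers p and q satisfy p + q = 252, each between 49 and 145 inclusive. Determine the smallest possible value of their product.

pq = p(252 − p) is concave in p, so over [107, 145] it is minimized at an endpoint.
The extreme feasible split is p = 107, q = 145, giving pq = 15515.

15515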